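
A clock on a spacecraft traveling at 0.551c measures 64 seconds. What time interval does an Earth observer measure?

Proper time Δt₀ = 64 seconds
γ = 1/√(1 - 0.551²) = 1.1983
Δt = γΔt₀ = 1.1983 × 64 = 76.69 seconds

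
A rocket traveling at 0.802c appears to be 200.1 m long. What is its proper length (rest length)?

Contracted length L = 200.1 m
γ = 1/√(1 - 0.802²) = 1.674
L₀ = γL = 1.674 × 200.1 = 335.0 m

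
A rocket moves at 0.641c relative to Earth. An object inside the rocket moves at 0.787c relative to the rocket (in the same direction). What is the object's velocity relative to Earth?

u = (u' + v)/(1 + u'v/c²)
Numerator: 0.787 + 0.641 = 1.428
Denominator: 1 + 0.504467 = 1.504467
u = 1.428/1.504467 = 0.9492c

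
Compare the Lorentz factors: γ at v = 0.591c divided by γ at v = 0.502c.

γ₁ = 1/√(1 - 0.591²) = 1.2397
γ₂ = 1/√(1 - 0.502²) = 1.1562
γ₁/γ₂ = 1.2397/1.1562 = 1.072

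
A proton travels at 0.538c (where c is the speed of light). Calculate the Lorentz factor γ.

v/c = 0.538, so (v/c)² = 0.289444
1 - (v/c)² = 0.710556
γ = 1/√(0.710556) = 1.186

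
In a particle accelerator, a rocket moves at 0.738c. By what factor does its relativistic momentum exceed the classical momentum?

p_rel = γmv, p_class = mv
Ratio = γ = 1/√(1 - 0.738²)
= 1/√(0.455356) = 1.482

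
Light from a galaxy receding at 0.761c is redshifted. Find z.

β = 0.761
(1+β)/(1-β) = 1.761/0.239 = 7.368
√(7.368) = 2.714
z = 2.714 - 1 = 1.714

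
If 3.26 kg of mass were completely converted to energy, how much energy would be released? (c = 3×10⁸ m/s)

Using E = mc²:
c² = (3×10⁸)² = 9×10¹⁶ m²/s²
E = 3.26 × 9×10¹⁶ = 2.934×10¹⁷ J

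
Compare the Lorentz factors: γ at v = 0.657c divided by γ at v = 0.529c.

γ₁ = 1/√(1 - 0.657²) = 1.326
γ₂ = 1/√(1 - 0.529²) = 1.178
γ₁/γ₂ = 1.326/1.178 = 1.126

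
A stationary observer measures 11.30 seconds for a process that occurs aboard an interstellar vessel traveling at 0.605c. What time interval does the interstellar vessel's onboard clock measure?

Dilated time Δt = 11.30 seconds
γ = 1/√(1 - 0.605²) = 1.256
Δt₀ = Δt/γ = 11.30/1.256 = 8.997 seconds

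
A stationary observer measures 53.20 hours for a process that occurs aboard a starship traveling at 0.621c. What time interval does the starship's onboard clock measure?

Dilated time Δt = 53.20 hours
γ = 1/√(1 - 0.621²) = 1.2758
Δt₀ = Δt/γ = 53.20/1.2758 = 41.70 hours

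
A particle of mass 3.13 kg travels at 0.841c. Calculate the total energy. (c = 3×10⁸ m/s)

γ = 1/√(1 - 0.841²) = 1.8483
mc² = 3.13 × (3×10⁸)² = 2.817×10¹⁷ J
E = γmc² = 1.8483 × 2.817×10¹⁷ = 5.207×10¹⁷ J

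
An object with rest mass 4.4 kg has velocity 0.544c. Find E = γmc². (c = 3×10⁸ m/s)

γ = 1/√(1 - 0.544²) = 1.19177
mc² = 4.4 × (3×10⁸)² = 3.960×10¹⁷ J
E = γmc² = 1.19177 × 3.960×10¹⁷ = 4.719×10¹⁷ J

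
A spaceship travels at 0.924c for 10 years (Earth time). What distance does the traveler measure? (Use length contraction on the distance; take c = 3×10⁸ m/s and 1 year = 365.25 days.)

Earth distance: d = v × t = 0.924c × 10 yr = 8.748×10¹⁶ m
γ = 2.615
d' = d/γ = 8.748×10¹⁶/2.615 = 3.345×10¹⁶ m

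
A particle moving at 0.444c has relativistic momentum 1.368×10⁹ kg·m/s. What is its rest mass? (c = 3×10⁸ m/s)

γ = 1/√(1 - 0.444²) = 1.11604
v = 0.444 × 3×10⁸ = 1.332×10⁸ m/s
m = p/(γv) = 1.368×10⁹/(1.11604 × 1.332×10⁸) = 9.202 kg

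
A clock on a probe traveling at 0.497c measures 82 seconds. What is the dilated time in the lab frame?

Proper time Δt₀ = 82 seconds
γ = 1/√(1 - 0.497²) = 1.1524
Δt = γΔt₀ = 1.1524 × 82 = 94.50 seconds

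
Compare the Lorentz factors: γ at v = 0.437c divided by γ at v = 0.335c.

γ₁ = 1/√(1 - 0.437²) = 1.112
γ₂ = 1/√(1 - 0.335²) = 1.061
γ₁/γ₂ = 1.112/1.061 = 1.048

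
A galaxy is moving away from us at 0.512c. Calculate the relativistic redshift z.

β = 0.512
(1+β)/(1-β) = 1.512/0.488 = 3.0984
√(3.0984) = 1.7602
z = 1.7602 - 1 = 0.7602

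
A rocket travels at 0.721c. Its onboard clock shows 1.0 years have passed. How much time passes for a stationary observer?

Proper time Δt₀ = 1.0 years
γ = 1/√(1 - 0.721²) = 1.443
Δt = γΔt₀ = 1.443 × 1.0 = 1.443 years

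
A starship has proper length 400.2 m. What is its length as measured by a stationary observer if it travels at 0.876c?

Proper length L₀ = 400.2 m
γ = 1/√(1 - 0.876²) = 2.0734
L = L₀/γ = 400.2/2.0734 = 193.0 m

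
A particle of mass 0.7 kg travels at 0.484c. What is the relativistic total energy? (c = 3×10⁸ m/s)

γ = 1/√(1 - 0.484²) = 1.14277
mc² = 0.7 × (3×10⁸)² = 6.300×10¹⁶ J
E = γmc² = 1.14277 × 6.300×10¹⁶ = 7.199×10¹⁶ J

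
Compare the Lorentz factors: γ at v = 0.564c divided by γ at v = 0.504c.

γ₁ = 1/√(1 - 0.564²) = 1.211
γ₂ = 1/√(1 - 0.504²) = 1.158
γ₁/γ₂ = 1.211/1.158 = 1.046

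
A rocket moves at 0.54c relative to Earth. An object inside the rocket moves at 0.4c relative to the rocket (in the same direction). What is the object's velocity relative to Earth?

u = (u' + v)/(1 + u'v/c²)
Numerator: 0.4 + 0.54 = 0.94
Denominator: 1 + 0.216 = 1.216
u = 0.94/1.216 = 0.7730c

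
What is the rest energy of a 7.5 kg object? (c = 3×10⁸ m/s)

c² = (3×10⁸)² = 9.000×10¹⁶ m²/s²
E₀ = mc² = 7.5 × 9.000×10¹⁶ = 6.750×10¹⁷ J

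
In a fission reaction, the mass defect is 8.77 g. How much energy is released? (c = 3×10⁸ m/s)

Convert mass defect: Δm = 8.77 g = 0.00877 kg
E = Δm·c² = 0.00877 × (3×10⁸)²
= 0.00877 × 9×10¹⁶ = 7.893×10¹⁴ J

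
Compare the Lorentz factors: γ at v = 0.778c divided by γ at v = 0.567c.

γ₁ = 1/√(1 - 0.778²) = 1.592
γ₂ = 1/√(1 - 0.567²) = 1.214
γ₁/γ₂ = 1.592/1.214 = 1.311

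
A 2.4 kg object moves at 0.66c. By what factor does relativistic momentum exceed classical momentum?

p_rel = γmv, p_class = mv
Ratio = γ = 1/√(1 - 0.66²) = 1.331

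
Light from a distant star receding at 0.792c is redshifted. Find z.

β = 0.792
(1+β)/(1-β) = 1.792/0.208 = 8.615
√(8.615) = 2.935
z = 2.935 - 1 = 1.935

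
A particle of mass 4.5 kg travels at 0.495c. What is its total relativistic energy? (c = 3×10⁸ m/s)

γ = 1/√(1 - 0.495²) = 1.1509
mc² = 4.5 × (3×10⁸)² = 4.050×10¹⁷ J
E = γmc² = 1.1509 × 4.050×10¹⁷ = 4.661×10¹⁷ J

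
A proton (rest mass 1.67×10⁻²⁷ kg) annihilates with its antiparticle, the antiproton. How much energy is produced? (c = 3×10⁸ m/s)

Both particles have the same rest mass, so total mass = 2m
E = 2m·c² = 2 × 1.67×10⁻²⁷ × (3×10⁸)²
= 2 × 1.67×10⁻²⁷ × 9×10¹⁶
= 3.006×10⁻¹⁰ J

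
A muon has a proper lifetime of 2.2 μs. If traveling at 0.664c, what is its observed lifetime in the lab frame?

Proper lifetime τ₀ = 2.2 μs
γ = 1/√(1 - 0.664²) = 1.3374
τ = γτ₀ = 1.3374 × 2.2 μs = 2.942 μs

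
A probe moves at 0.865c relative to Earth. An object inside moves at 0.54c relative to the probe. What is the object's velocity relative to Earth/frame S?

u = (u' + v)/(1 + u'v/c²)
Numerator: 0.54 + 0.865 = 1.405
Denominator: 1 + 0.4671 = 1.4671
u = 1.405/1.4671 = 0.9577c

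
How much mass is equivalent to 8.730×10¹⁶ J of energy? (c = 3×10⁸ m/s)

From E = mc², we get m = E/c²
c² = (3×10⁸)² = 9×10¹⁶ m²/s²
m = 8.730×10¹⁶ / 9×10¹⁶ = 0.9700 kg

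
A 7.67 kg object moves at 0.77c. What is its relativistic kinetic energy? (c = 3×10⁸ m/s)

γ = 1/√(1 - 0.77²) = 1.5673
γ - 1 = 0.5673
KE = (γ-1)mc² = 0.5673 × 7.67 × (3×10⁸)² = 3.916×10¹⁷ J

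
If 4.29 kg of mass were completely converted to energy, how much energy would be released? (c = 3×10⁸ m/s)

Using E = mc²:
c² = (3×10⁸)² = 9×10¹⁶ m²/s²
E = 4.29 × 9×10¹⁶ = 3.861×10¹⁷ J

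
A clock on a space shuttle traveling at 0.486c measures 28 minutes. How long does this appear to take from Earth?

Proper time Δt₀ = 28 minutes
γ = 1/√(1 - 0.486²) = 1.1442
Δt = γΔt₀ = 1.1442 × 28 = 32.04 minutes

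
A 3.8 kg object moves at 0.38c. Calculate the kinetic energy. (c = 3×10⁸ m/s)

γ = 1/√(1 - 0.38²) = 1.0811
γ - 1 = 0.08110
KE = (γ-1)mc² = 0.08110 × 3.8 × (3×10⁸)² = 2.774×10¹⁶ J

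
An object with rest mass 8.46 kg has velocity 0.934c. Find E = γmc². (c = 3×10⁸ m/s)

γ = 1/√(1 - 0.934²) = 2.799
mc² = 8.46 × (3×10⁸)² = 7.614×10¹⁷ J
E = γmc² = 2.799 × 7.614×10¹⁷ = 2.131×10¹⁸ J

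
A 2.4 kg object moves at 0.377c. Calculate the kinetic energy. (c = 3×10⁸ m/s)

γ = 1/√(1 - 0.377²) = 1.07966
γ - 1 = 0.07966
KE = (γ-1)mc² = 0.07966 × 2.4 × (3×10⁸)² = 1.721×10¹⁶ J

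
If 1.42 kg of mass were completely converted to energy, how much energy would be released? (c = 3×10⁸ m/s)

Using E = mc²:
c² = (3×10⁸)² = 9×10¹⁶ m²/s²
E = 1.42 × 9×10¹⁶ = 1.278×10¹⁷ J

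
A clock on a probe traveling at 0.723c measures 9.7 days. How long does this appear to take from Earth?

Proper time Δt₀ = 9.7 days
γ = 1/√(1 - 0.723²) = 1.447
Δt = γΔt₀ = 1.447 × 9.7 = 14.04 days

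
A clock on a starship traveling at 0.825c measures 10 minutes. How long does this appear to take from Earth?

Proper time Δt₀ = 10 minutes
γ = 1/√(1 - 0.825²) = 1.769
Δt = γΔt₀ = 1.769 × 10 = 17.69 minutes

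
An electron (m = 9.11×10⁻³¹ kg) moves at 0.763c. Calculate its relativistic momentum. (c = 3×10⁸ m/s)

γ = 1/√(1 - 0.763²) = 1.547
v = 0.763 × 3×10⁸ = 2.289×10⁸ m/s
p = γmv = 1.547 × 9.11×10⁻³¹ × 2.289×10⁸ = 3.226×10⁻²² kg·m/s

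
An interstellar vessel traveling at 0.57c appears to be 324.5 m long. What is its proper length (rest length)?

Contracted length L = 324.5 m
γ = 1/√(1 - 0.57²) = 1.217
L₀ = γL = 1.217 × 324.5 = 394.9 m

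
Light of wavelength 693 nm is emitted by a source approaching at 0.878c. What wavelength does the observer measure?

β = 0.878
Wavelength Doppler factor = √(0.122/1.878) = √(0.06496) = 0.2549
λ_obs = 693 × 0.2549 = 176.6 nm (blueshift)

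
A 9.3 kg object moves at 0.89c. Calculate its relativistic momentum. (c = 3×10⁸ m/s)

γ = 1/√(1 - 0.89²) = 2.1932
v = 0.89 × 3×10⁸ = 2.670×10⁸ m/s
p = γmv = 2.1932 × 9.3 × 2.670×10⁸ = 5.446×10⁹ kg·m/s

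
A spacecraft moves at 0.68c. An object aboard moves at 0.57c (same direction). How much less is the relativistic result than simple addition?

Classical: u' + v = 0.57 + 0.68 = 1.25c
Relativistic: u = (0.57 + 0.68)/(1 + 0.3876) = 1.25/1.3876 = 0.9008c
Difference: 1.25 - 0.9008 = 0.3492c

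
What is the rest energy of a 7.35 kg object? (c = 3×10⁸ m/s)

c² = (3×10⁸)² = 9.000×10¹⁶ m²/s²
E₀ = mc² = 7.35 × 9.000×10¹⁶ = 6.615×10¹⁷ J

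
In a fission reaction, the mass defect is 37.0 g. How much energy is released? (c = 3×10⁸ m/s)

Convert mass defect: Δm = 37.0 g = 0.037 kg
E = Δm·c² = 0.037 × (3×10⁸)²
= 0.037 × 9×10¹⁶ = 3.330×10¹⁵ J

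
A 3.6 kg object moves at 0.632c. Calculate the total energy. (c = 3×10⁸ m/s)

γ = 1/√(1 - 0.632²) = 1.2904
mc² = 3.6 × (3×10⁸)² = 3.240×10¹⁷ J
E = γmc² = 1.2904 × 3.240×10¹⁷ = 4.181×10¹⁷ J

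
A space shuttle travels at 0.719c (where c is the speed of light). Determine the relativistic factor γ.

v/c = 0.719, so (v/c)² = 0.516961
1 - (v/c)² = 0.483039
γ = 1/√(0.483039) = 1.439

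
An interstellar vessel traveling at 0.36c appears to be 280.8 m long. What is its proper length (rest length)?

Contracted length L = 280.8 m
γ = 1/√(1 - 0.36²) = 1.072
L₀ = γL = 1.072 × 280.8 = 301.0 m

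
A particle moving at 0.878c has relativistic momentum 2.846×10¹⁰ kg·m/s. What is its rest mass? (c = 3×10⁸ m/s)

γ = 1/√(1 - 0.878²) = 2.089
v = 0.878 × 3×10⁸ = 2.634×10⁸ m/s
m = p/(γv) = 2.846×10¹⁰/(2.089 × 2.634×10⁸) = 51.72 kg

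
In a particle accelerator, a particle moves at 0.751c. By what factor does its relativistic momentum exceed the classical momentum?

p_rel = γmv, p_class = mv
Ratio = γ = 1/√(1 - 0.751²)
= 1/√(0.435999) = 1.514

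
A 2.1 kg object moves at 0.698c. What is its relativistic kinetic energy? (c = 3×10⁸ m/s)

γ = 1/√(1 - 0.698²) = 1.39646
γ - 1 = 0.39646
KE = (γ-1)mc² = 0.39646 × 2.1 × (3×10⁸)² = 7.493×10¹⁶ J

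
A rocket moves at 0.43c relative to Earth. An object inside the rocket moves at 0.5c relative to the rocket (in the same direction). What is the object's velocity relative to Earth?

u = (u' + v)/(1 + u'v/c²)
Numerator: 0.5 + 0.43 = 0.93
Denominator: 1 + 0.215 = 1.215
u = 0.93/1.215 = 0.7654c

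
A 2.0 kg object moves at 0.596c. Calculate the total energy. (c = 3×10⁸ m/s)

γ = 1/√(1 - 0.596²) = 1.2454
mc² = 2.0 × (3×10⁸)² = 1.800×10¹⁷ J
E = γmc² = 1.2454 × 1.800×10¹⁷ = 2.242×10¹⁷ J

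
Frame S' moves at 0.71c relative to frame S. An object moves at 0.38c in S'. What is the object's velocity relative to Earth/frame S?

u = (u' + v)/(1 + u'v/c²)
Numerator: 0.38 + 0.71 = 1.09
Denominator: 1 + 0.2698 = 1.2698
u = 1.09/1.2698 = 0.8584c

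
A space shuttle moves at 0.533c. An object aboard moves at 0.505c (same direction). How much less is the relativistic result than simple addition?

Classical: u' + v = 0.505 + 0.533 = 1.038c
Relativistic: u = (0.505 + 0.533)/(1 + 0.269165) = 1.038/1.269165 = 0.8179c
Difference: 1.038 - 0.8179 = 0.2201c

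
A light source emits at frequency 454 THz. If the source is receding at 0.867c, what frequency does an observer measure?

β = v/c = 0.867
(1-β)/(1+β) = 0.133/1.867 = 0.07124
Doppler factor = √(0.07124) = 0.2669
f_obs = 454 × 0.2669 = 121.2 THz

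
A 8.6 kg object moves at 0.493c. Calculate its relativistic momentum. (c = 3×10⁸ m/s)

γ = 1/√(1 - 0.493²) = 1.1494
v = 0.493 × 3×10⁸ = 1.479×10⁸ m/s
p = γmv = 1.1494 × 8.6 × 1.479×10⁸ = 1.462×10⁹ kg·m/s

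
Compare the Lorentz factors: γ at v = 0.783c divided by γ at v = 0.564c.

γ₁ = 1/√(1 - 0.783²) = 1.608
γ₂ = 1/√(1 - 0.564²) = 1.211
γ₁/γ₂ = 1.608/1.211 = 1.328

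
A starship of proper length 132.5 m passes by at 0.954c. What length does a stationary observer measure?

Proper length L₀ = 132.5 m
γ = 1/√(1 - 0.954²) = 3.3355
L = L₀/γ = 132.5/3.3355 = 39.72 m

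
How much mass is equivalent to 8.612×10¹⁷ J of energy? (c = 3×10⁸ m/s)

From E = mc², we get m = E/c²
c² = (3×10⁸)² = 9×10¹⁶ m²/s²
m = 8.612×10¹⁷ / 9×10¹⁶ = 9.569 kg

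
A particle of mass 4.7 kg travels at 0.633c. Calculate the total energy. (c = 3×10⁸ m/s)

γ = 1/√(1 - 0.633²) = 1.2917
mc² = 4.7 × (3×10⁸)² = 4.230×10¹⁷ J
E = γmc² = 1.2917 × 4.230×10¹⁷ = 5.464×10¹⁷ J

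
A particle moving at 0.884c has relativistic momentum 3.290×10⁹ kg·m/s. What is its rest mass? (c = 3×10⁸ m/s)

γ = 1/√(1 - 0.884²) = 2.139
v = 0.884 × 3×10⁸ = 2.652×10⁸ m/s
m = p/(γv) = 3.290×10⁹/(2.139 × 2.652×10⁸) = 5.800 kg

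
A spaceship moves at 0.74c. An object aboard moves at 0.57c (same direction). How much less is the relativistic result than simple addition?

Classical: u' + v = 0.57 + 0.74 = 1.31c
Relativistic: u = (0.57 + 0.74)/(1 + 0.4218) = 1.31/1.4218 = 0.9214c
Difference: 1.31 - 0.9214 = 0.3886c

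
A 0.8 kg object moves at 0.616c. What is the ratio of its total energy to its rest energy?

E = γmc², E₀ = mc²
E/E₀ = γ = 1/√(1 - 0.616²) = 1.269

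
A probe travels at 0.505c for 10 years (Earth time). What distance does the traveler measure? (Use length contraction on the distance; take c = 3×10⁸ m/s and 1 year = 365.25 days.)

Earth distance: d = v × t = 0.505c × 10 yr = 4.7810×10¹⁶ m
γ = 1.1586
d' = d/γ = 4.7810×10¹⁶/1.1586 = 4.127×10¹⁶ m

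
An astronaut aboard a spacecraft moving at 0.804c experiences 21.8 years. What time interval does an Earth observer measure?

Proper time Δt₀ = 21.8 years
γ = 1/√(1 - 0.804²) = 1.6817
Δt = γΔt₀ = 1.6817 × 21.8 = 36.66 years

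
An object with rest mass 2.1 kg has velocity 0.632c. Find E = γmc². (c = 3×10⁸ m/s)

γ = 1/√(1 - 0.632²) = 1.2904
mc² = 2.1 × (3×10⁸)² = 1.890×10¹⁷ J
E = γmc² = 1.2904 × 1.890×10¹⁷ = 2.439×10¹⁷ J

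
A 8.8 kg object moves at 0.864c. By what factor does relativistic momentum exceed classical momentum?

p_rel = γmv, p_class = mv
Ratio = γ = 1/√(1 - 0.864²) = 1.986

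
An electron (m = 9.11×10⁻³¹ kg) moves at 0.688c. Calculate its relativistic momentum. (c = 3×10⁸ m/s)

γ = 1/√(1 - 0.688²) = 1.378
v = 0.688 × 3×10⁸ = 2.064×10⁸ m/s
p = γmv = 1.378 × 9.11×10⁻³¹ × 2.064×10⁸ = 2.591×10⁻²² kg·m/s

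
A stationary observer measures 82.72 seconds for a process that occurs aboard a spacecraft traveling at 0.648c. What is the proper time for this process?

Dilated time Δt = 82.72 seconds
γ = 1/√(1 - 0.648²) = 1.313
Δt₀ = Δt/γ = 82.72/1.313 = 63.00 seconds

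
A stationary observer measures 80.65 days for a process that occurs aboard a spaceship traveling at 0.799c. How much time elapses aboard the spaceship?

Dilated time Δt = 80.65 days
γ = 1/√(1 - 0.799²) = 1.663
Δt₀ = Δt/γ = 80.65/1.663 = 48.50 days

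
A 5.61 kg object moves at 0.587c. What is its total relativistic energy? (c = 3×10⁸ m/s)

γ = 1/√(1 - 0.587²) = 1.2352
mc² = 5.61 × (3×10⁸)² = 5.049×10¹⁷ J
E = γmc² = 1.2352 × 5.049×10¹⁷ = 6.237×10¹⁷ J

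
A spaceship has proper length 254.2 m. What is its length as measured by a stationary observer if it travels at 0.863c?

Proper length L₀ = 254.2 m
γ = 1/√(1 - 0.863²) = 1.979
L = L₀/γ = 254.2/1.979 = 128.4 m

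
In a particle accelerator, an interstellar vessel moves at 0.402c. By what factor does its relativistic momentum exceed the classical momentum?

p_rel = γmv, p_class = mv
Ratio = γ = 1/√(1 - 0.402²)
= 1/√(0.838396) = 1.092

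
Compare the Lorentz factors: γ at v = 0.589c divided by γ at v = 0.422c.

γ₁ = 1/√(1 - 0.589²) = 1.2374
γ₂ = 1/√(1 - 0.422²) = 1.1030
γ₁/γ₂ = 1.2374/1.1030 = 1.122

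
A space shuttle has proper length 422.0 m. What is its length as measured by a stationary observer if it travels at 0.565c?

Proper length L₀ = 422.0 m
γ = 1/√(1 - 0.565²) = 1.212
L = L₀/γ = 422.0/1.212 = 348.2 m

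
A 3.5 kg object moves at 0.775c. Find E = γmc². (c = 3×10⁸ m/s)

γ = 1/√(1 - 0.775²) = 1.58238
mc² = 3.5 × (3×10⁸)² = 3.150×10¹⁷ J
E = γmc² = 1.58238 × 3.150×10¹⁷ = 4.984×10¹⁷ J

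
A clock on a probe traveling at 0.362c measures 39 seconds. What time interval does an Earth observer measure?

Proper time Δt₀ = 39 seconds
γ = 1/√(1 - 0.362²) = 1.0728
Δt = γΔt₀ = 1.0728 × 39 = 41.84 seconds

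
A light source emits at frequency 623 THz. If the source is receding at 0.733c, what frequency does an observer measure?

β = v/c = 0.733
(1-β)/(1+β) = 0.267/1.733 = 0.15407
Doppler factor = √(0.15407) = 0.3925
f_obs = 623 × 0.3925 = 244.5 THz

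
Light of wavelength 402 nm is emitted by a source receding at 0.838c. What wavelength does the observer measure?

β = 0.838
Wavelength Doppler factor = √(1.838/0.162) = √(11.346) = 3.368
λ_obs = 402 × 3.368 = 1354 nm (redshift)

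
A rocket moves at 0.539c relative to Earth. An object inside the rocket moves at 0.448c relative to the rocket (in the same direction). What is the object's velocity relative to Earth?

u = (u' + v)/(1 + u'v/c²)
Numerator: 0.448 + 0.539 = 0.987
Denominator: 1 + 0.241472 = 1.241472
u = 0.987/1.241472 = 0.7950c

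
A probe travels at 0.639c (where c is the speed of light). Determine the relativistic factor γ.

v/c = 0.639, so (v/c)² = 0.408321
1 - (v/c)² = 0.591679
γ = 1/√(0.591679) = 1.300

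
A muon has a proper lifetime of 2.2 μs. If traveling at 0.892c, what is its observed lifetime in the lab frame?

Proper lifetime τ₀ = 2.2 μs
γ = 1/√(1 - 0.892²) = 2.2122
τ = γτ₀ = 2.2122 × 2.2 μs = 4.867 μs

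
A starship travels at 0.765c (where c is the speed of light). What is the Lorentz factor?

v/c = 0.765, so (v/c)² = 0.585225
1 - (v/c)² = 0.414775
γ = 1/√(0.414775) = 1.553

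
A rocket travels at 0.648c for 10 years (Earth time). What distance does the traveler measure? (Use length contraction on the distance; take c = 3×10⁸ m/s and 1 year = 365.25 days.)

Earth distance: d = v × t = 0.648c × 10 yr = 6.135×10¹⁶ m
γ = 1.313
d' = d/γ = 6.135×10¹⁶/1.313 = 4.673×10¹⁶ m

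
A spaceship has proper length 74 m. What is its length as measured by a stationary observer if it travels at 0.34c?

Proper length L₀ = 74 m
γ = 1/√(1 - 0.34²) = 1.0633
L = L₀/γ = 74/1.0633 = 69.59 m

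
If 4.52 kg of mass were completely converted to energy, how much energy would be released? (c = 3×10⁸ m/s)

Using E = mc²:
c² = (3×10⁸)² = 9×10¹⁶ m²/s²
E = 4.52 × 9×10¹⁶ = 4.068×10¹⁷ J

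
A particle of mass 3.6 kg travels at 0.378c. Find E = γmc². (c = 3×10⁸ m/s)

γ = 1/√(1 - 0.378²) = 1.0801
mc² = 3.6 × (3×10⁸)² = 3.240×10¹⁷ J
E = γmc² = 1.0801 × 3.240×10¹⁷ = 3.500×10¹⁷ J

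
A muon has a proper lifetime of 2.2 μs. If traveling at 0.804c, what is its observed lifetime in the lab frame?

Proper lifetime τ₀ = 2.2 μs
γ = 1/√(1 - 0.804²) = 1.682
τ = γτ₀ = 1.682 × 2.2 μs = 3.700 μs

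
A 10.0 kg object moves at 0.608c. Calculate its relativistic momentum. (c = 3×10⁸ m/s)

γ = 1/√(1 - 0.608²) = 1.2595
v = 0.608 × 3×10⁸ = 1.824×10⁸ m/s
p = γmv = 1.2595 × 10.0 × 1.824×10⁸ = 2.297×10⁹ kg·m/s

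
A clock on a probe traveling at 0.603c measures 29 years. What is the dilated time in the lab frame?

Proper time Δt₀ = 29 years
γ = 1/√(1 - 0.603²) = 1.2535
Δt = γΔt₀ = 1.2535 × 29 = 36.35 years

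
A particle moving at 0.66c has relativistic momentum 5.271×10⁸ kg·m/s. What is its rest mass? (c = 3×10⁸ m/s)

γ = 1/√(1 - 0.66²) = 1.331
v = 0.66 × 3×10⁸ = 1.980×10⁸ m/s
m = p/(γv) = 5.271×10⁸/(1.331 × 1.980×10⁸) = 2.000 kg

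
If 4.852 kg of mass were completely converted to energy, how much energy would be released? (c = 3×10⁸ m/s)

Using E = mc²:
c² = (3×10⁸)² = 9×10¹⁶ m²/s²
E = 4.852 × 9×10¹⁶ = 4.367×10¹⁷ J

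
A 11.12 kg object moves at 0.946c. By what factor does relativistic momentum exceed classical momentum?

p_rel = γmv, p_class = mv
Ratio = γ = 1/√(1 - 0.946²) = 3.085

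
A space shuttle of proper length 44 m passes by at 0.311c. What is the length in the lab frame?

Proper length L₀ = 44 m
γ = 1/√(1 - 0.311²) = 1.0522
L = L₀/γ = 44/1.0522 = 41.82 m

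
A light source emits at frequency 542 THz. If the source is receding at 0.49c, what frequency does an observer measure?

β = v/c = 0.49
(1-β)/(1+β) = 0.51/1.49 = 0.34228
Doppler factor = √(0.34228) = 0.5850
f_obs = 542 × 0.5850 = 317.1 THz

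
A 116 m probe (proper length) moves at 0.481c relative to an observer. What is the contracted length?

Proper length L₀ = 116 m
γ = 1/√(1 - 0.481²) = 1.141
L = L₀/γ = 116/1.141 = 101.7 m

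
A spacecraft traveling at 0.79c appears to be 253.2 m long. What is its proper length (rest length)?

Contracted length L = 253.2 m
γ = 1/√(1 - 0.79²) = 1.631
L₀ = γL = 1.631 × 253.2 = 413.0 m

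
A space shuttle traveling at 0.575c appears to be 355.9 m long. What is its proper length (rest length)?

Contracted length L = 355.9 m
γ = 1/√(1 - 0.575²) = 1.2223
L₀ = γL = 1.2223 × 355.9 = 435.0 m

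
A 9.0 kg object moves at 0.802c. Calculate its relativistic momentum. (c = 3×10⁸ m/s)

γ = 1/√(1 - 0.802²) = 1.674
v = 0.802 × 3×10⁸ = 2.406×10⁸ m/s
p = γmv = 1.674 × 9.0 × 2.406×10⁸ = 3.625×10⁹ kg·m/s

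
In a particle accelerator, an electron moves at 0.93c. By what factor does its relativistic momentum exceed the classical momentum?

p_rel = γmv, p_class = mv
Ratio = γ = 1/√(1 - 0.93²)
= 1/√(0.1351) = 2.721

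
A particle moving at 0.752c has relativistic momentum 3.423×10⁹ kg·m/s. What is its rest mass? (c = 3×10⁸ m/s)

γ = 1/√(1 - 0.752²) = 1.517
v = 0.752 × 3×10⁸ = 2.256×10⁸ m/s
m = p/(γv) = 3.423×10⁹/(1.517 × 2.256×10⁸) = 10.00 kg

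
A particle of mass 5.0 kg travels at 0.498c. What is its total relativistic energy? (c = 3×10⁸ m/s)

γ = 1/√(1 - 0.498²) = 1.153
mc² = 5.0 × (3×10⁸)² = 4.500×10¹⁷ J
E = γmc² = 1.153 × 4.500×10¹⁷ = 5.189×10¹⁷ J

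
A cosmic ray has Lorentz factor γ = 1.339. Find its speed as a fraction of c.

From γ = 1/√(1 - v²/c²):
1/γ² = 1/1.339² = 0.55775
v²/c² = 1 - 0.55775 = 0.44225
v/c = √(0.44225) = 0.6650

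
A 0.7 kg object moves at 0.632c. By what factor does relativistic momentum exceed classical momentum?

p_rel = γmv, p_class = mv
Ratio = γ = 1/√(1 - 0.632²) = 1.290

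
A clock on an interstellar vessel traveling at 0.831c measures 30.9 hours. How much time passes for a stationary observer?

Proper time Δt₀ = 30.9 hours
γ = 1/√(1 - 0.831²) = 1.7977
Δt = γΔt₀ = 1.7977 × 30.9 = 55.55 hours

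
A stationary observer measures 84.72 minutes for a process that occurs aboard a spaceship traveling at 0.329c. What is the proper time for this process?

Dilated time Δt = 84.72 minutes
γ = 1/√(1 - 0.329²) = 1.059
Δt₀ = Δt/γ = 84.72/1.059 = 80.00 minutes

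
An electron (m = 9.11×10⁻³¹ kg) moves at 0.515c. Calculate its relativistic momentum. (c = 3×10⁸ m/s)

γ = 1/√(1 - 0.515²) = 1.1666
v = 0.515 × 3×10⁸ = 1.545×10⁸ m/s
p = γmv = 1.1666 × 9.11×10⁻³¹ × 1.545×10⁸ = 1.642×10⁻²² kg·m/s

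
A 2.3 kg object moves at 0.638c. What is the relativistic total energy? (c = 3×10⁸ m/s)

γ = 1/√(1 - 0.638²) = 1.2986
mc² = 2.3 × (3×10⁸)² = 2.070×10¹⁷ J
E = γmc² = 1.2986 × 2.070×10¹⁷ = 2.688×10¹⁷ J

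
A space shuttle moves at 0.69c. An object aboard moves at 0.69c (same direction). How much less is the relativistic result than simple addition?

Classical: u' + v = 0.69 + 0.69 = 1.38c
Relativistic: u = (0.69 + 0.69)/(1 + 0.4761) = 1.38/1.4761 = 0.9349c
Difference: 1.38 - 0.9349 = 0.4451c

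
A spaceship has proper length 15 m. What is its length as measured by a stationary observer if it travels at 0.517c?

Proper length L₀ = 15 m
γ = 1/√(1 - 0.517²) = 1.168
L = L₀/γ = 15/1.168 = 12.84 m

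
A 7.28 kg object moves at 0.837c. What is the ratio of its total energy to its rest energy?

E = γmc², E₀ = mc²
E/E₀ = γ = 1/√(1 - 0.837²) = 1.827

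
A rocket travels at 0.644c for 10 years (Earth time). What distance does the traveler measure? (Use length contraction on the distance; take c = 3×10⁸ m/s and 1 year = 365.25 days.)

Earth distance: d = v × t = 0.644c × 10 yr = 6.0969×10¹⁶ m
γ = 1.3071
d' = d/γ = 6.0969×10¹⁶/1.3071 = 4.664×10¹⁶ m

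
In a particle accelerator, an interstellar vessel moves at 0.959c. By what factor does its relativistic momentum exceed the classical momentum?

p_rel = γmv, p_class = mv
Ratio = γ = 1/√(1 - 0.959²)
= 1/√(0.080319) = 3.529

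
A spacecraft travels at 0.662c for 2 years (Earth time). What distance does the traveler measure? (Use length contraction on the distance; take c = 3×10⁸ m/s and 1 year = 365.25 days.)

Earth distance: d = v × t = 0.662c × 2 yr = 1.2535×10¹⁶ m
γ = 1.3342
d' = d/γ = 1.2535×10¹⁶/1.3342 = 9.395×10¹⁵ m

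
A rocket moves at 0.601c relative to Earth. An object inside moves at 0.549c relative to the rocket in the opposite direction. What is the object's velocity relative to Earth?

Object's velocity in rocket frame is u' = -0.549c
u = (u' + v)/(1 + u'v/c²) = (v - 0.549)/(1 - 0.549·v/c²)
Numerator: 0.601 - 0.549 = 0.052
Denominator: 1 - 0.329949 = 0.670051
u = 0.052/0.670051 = 0.07761c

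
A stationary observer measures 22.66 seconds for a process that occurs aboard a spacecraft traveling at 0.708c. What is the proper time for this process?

Dilated time Δt = 22.66 seconds
γ = 1/√(1 - 0.708²) = 1.416
Δt₀ = Δt/γ = 22.66/1.416 = 16.00 seconds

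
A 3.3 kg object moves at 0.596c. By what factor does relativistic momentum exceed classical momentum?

p_rel = γmv, p_class = mv
Ratio = γ = 1/√(1 - 0.596²) = 1.245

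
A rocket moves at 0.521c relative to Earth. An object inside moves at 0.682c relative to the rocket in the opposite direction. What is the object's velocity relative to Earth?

Object's velocity in rocket frame is u' = -0.682c
u = (u' + v)/(1 + u'v/c²) = (v - 0.682)/(1 - 0.682·v/c²)
Numerator: 0.521 - 0.682 = -0.161
Denominator: 1 - 0.355322 = 0.644678
u = -0.161/0.644678 = -0.2497c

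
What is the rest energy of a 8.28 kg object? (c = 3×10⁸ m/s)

c² = (3×10⁸)² = 9.000×10¹⁶ m²/s²
E₀ = mc² = 8.28 × 9.000×10¹⁶ = 7.452×10¹⁷ J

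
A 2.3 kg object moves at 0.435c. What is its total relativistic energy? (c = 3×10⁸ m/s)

γ = 1/√(1 - 0.435²) = 1.1106
mc² = 2.3 × (3×10⁸)² = 2.070×10¹⁷ J
E = γmc² = 1.1106 × 2.070×10¹⁷ = 2.299×10¹⁷ J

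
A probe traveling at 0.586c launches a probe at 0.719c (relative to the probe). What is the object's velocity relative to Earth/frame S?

u = (u' + v)/(1 + u'v/c²)
Numerator: 0.719 + 0.586 = 1.305
Denominator: 1 + 0.421334 = 1.421334
u = 1.305/1.421334 = 0.9182c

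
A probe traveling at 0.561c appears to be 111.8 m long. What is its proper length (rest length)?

Contracted length L = 111.8 m
γ = 1/√(1 - 0.561²) = 1.208
L₀ = γL = 1.208 × 111.8 = 135.1 m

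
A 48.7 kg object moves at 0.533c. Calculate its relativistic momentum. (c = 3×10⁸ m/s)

γ = 1/√(1 - 0.533²) = 1.18187
v = 0.533 × 3×10⁸ = 1.599×10⁸ m/s
p = γmv = 1.18187 × 48.7 × 1.599×10⁸ = 9.203×10⁹ kg·m/s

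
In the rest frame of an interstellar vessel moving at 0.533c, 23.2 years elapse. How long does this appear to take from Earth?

Proper time Δt₀ = 23.2 years
γ = 1/√(1 - 0.533²) = 1.182
Δt = γΔt₀ = 1.182 × 23.2 = 27.42 years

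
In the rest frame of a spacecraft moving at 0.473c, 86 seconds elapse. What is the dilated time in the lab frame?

Proper time Δt₀ = 86 seconds
γ = 1/√(1 - 0.473²) = 1.135
Δt = γΔt₀ = 1.135 × 86 = 97.61 seconds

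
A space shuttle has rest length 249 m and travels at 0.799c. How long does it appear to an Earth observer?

Proper length L₀ = 249 m
γ = 1/√(1 - 0.799²) = 1.663
L = L₀/γ = 249/1.663 = 149.7 m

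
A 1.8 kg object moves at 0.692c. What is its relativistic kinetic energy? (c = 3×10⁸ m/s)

γ = 1/√(1 - 0.692²) = 1.38524
γ - 1 = 0.38524
KE = (γ-1)mc² = 0.38524 × 1.8 × (3×10⁸)² = 6.241×10¹⁶ J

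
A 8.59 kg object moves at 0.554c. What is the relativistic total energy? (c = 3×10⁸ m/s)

γ = 1/√(1 - 0.554²) = 1.2012
mc² = 8.59 × (3×10⁸)² = 7.731×10¹⁷ J
E = γmc² = 1.2012 × 7.731×10¹⁷ = 9.286×10¹⁷ J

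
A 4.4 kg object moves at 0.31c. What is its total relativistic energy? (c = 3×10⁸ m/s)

γ = 1/√(1 - 0.31²) = 1.0518
mc² = 4.4 × (3×10⁸)² = 3.960×10¹⁷ J
E = γmc² = 1.0518 × 3.960×10¹⁷ = 4.165×10¹⁷ J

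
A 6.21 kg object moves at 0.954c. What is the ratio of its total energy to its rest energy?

E = γmc², E₀ = mc²
E/E₀ = γ = 1/√(1 - 0.954²) = 3.335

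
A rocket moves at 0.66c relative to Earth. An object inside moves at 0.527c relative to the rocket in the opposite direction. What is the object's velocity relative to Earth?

Object's velocity in rocket frame is u' = -0.527c
u = (u' + v)/(1 + u'v/c²) = (v - 0.527)/(1 - 0.527·v/c²)
Numerator: 0.66 - 0.527 = 0.133
Denominator: 1 - 0.34782 = 0.65218
u = 0.133/0.65218 = 0.2039c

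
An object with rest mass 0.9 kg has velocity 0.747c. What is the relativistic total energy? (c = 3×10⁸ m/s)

γ = 1/√(1 - 0.747²) = 1.504
mc² = 0.9 × (3×10⁸)² = 8.100×10¹⁶ J
E = γmc² = 1.504 × 8.100×10¹⁶ = 1.218×10¹⁷ J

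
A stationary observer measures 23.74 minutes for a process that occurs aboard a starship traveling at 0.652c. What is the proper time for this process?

Dilated time Δt = 23.74 minutes
γ = 1/√(1 - 0.652²) = 1.319
Δt₀ = Δt/γ = 23.74/1.319 = 18.00 minutes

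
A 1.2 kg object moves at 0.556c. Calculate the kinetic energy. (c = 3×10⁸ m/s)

γ = 1/√(1 - 0.556²) = 1.20311
γ - 1 = 0.20311
KE = (γ-1)mc² = 0.20311 × 1.2 × (3×10⁸)² = 2.194×10¹⁶ J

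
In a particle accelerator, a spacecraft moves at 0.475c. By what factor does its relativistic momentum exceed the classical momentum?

p_rel = γmv, p_class = mv
Ratio = γ = 1/√(1 - 0.475²)
= 1/√(0.774375) = 1.136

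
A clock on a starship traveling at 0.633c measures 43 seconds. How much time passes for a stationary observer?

Proper time Δt₀ = 43 seconds
γ = 1/√(1 - 0.633²) = 1.2917
Δt = γΔt₀ = 1.2917 × 43 = 55.54 seconds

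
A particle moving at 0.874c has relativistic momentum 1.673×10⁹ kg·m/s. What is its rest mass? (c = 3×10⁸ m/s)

γ = 1/√(1 - 0.874²) = 2.0579
v = 0.874 × 3×10⁸ = 2.622×10⁸ m/s
m = p/(γv) = 1.673×10⁹/(2.0579 × 2.622×10⁸) = 3.101 kg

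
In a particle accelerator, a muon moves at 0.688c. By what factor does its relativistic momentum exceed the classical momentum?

p_rel = γmv, p_class = mv
Ratio = γ = 1/√(1 - 0.688²)
= 1/√(0.526656) = 1.378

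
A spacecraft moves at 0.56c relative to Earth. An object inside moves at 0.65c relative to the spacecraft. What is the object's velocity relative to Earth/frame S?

u = (u' + v)/(1 + u'v/c²)
Numerator: 0.65 + 0.56 = 1.21
Denominator: 1 + 0.364 = 1.364
u = 1.21/1.364 = 0.8871c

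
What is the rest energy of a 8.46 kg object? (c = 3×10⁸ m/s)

c² = (3×10⁸)² = 9.000×10¹⁶ m²/s²
E₀ = mc² = 8.46 × 9.000×10¹⁶ = 7.614×10¹⁷ J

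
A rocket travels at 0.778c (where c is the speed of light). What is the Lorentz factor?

v/c = 0.778, so (v/c)² = 0.605284
1 - (v/c)² = 0.394716
γ = 1/√(0.394716) = 1.592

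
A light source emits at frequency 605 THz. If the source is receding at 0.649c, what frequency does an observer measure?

β = v/c = 0.649
(1-β)/(1+β) = 0.351/1.649 = 0.2129
Doppler factor = √(0.2129) = 0.4614
f_obs = 605 × 0.4614 = 279.1 THz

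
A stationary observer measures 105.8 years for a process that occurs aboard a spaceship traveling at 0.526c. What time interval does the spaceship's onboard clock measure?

Dilated time Δt = 105.8 years
γ = 1/√(1 - 0.526²) = 1.1758
Δt₀ = Δt/γ = 105.8/1.1758 = 89.98 years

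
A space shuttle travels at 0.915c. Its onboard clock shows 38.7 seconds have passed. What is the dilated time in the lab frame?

Proper time Δt₀ = 38.7 seconds
γ = 1/√(1 - 0.915²) = 2.4786
Δt = γΔt₀ = 2.4786 × 38.7 = 95.92 seconds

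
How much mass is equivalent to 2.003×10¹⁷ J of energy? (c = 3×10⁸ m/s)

From E = mc², we get m = E/c²
c² = (3×10⁸)² = 9×10¹⁶ m²/s²
m = 2.003×10¹⁷ / 9×10¹⁶ = 2.226 kg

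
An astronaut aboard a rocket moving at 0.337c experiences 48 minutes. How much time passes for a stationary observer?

Proper time Δt₀ = 48 minutes
γ = 1/√(1 - 0.337²) = 1.062
Δt = γΔt₀ = 1.062 × 48 = 50.98 minutes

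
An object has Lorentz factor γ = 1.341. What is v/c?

From γ = 1/√(1 - v²/c²):
1/γ² = 1/1.341² = 0.5561
v²/c² = 1 - 0.5561 = 0.4439
v/c = √(0.4439) = 0.6663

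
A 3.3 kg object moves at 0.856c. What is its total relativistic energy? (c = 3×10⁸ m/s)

γ = 1/√(1 - 0.856²) = 1.9343
mc² = 3.3 × (3×10⁸)² = 2.970×10¹⁷ J
E = γmc² = 1.9343 × 2.970×10¹⁷ = 5.745×10¹⁷ J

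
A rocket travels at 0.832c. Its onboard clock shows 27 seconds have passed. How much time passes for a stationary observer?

Proper time Δt₀ = 27 seconds
γ = 1/√(1 - 0.832²) = 1.8025
Δt = γΔt₀ = 1.8025 × 27 = 48.67 seconds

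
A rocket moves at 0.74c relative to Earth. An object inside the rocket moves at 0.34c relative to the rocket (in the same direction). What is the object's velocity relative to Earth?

u = (u' + v)/(1 + u'v/c²)
Numerator: 0.34 + 0.74 = 1.08
Denominator: 1 + 0.2516 = 1.2516
u = 1.08/1.2516 = 0.8629c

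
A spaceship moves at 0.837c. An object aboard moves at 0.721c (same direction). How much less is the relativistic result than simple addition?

Classical: u' + v = 0.721 + 0.837 = 1.558c
Relativistic: u = (0.721 + 0.837)/(1 + 0.603477) = 1.558/1.603477 = 0.9716c
Difference: 1.558 - 0.9716 = 0.5864c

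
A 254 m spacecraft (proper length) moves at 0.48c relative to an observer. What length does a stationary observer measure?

Proper length L₀ = 254 m
γ = 1/√(1 - 0.48²) = 1.140
L = L₀/γ = 254/1.140 = 222.8 m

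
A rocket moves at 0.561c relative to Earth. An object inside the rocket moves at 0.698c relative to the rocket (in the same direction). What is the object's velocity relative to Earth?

u = (u' + v)/(1 + u'v/c²)
Numerator: 0.698 + 0.561 = 1.259
Denominator: 1 + 0.391578 = 1.391578
u = 1.259/1.391578 = 0.9047c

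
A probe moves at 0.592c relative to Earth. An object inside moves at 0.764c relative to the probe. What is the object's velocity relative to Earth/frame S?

u = (u' + v)/(1 + u'v/c²)
Numerator: 0.764 + 0.592 = 1.356
Denominator: 1 + 0.452288 = 1.452288
u = 1.356/1.452288 = 0.9337c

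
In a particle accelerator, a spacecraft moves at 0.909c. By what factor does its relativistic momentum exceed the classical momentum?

p_rel = γmv, p_class = mv
Ratio = γ = 1/√(1 - 0.909²)
= 1/√(0.173719) = 2.399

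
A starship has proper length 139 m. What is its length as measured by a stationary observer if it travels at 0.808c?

Proper length L₀ = 139 m
γ = 1/√(1 - 0.808²) = 1.69727
L = L₀/γ = 139/1.69727 = 81.90 m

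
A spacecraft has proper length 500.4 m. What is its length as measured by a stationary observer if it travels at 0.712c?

Proper length L₀ = 500.4 m
γ = 1/√(1 - 0.712²) = 1.424
L = L₀/γ = 500.4/1.424 = 351.4 m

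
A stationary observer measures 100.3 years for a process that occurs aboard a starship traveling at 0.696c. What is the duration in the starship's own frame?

Dilated time Δt = 100.3 years
γ = 1/√(1 - 0.696²) = 1.3927
Δt₀ = Δt/γ = 100.3/1.3927 = 72.02 years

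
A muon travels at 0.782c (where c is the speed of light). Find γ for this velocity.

v/c = 0.782, so (v/c)² = 0.611524
1 - (v/c)² = 0.388476
γ = 1/√(0.388476) = 1.604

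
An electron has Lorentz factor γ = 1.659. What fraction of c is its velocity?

From γ = 1/√(1 - v²/c²):
1/γ² = 1/1.659² = 0.3633
v²/c² = 1 - 0.3633 = 0.6367
v/c = √(0.6367) = 0.7979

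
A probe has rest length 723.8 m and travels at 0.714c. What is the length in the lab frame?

Proper length L₀ = 723.8 m
γ = 1/√(1 - 0.714²) = 1.4283
L = L₀/γ = 723.8/1.4283 = 506.8 m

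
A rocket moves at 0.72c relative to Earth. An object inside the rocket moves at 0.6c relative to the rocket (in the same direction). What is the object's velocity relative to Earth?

u = (u' + v)/(1 + u'v/c²)
Numerator: 0.6 + 0.72 = 1.32
Denominator: 1 + 0.432 = 1.432
u = 1.32/1.432 = 0.9218c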